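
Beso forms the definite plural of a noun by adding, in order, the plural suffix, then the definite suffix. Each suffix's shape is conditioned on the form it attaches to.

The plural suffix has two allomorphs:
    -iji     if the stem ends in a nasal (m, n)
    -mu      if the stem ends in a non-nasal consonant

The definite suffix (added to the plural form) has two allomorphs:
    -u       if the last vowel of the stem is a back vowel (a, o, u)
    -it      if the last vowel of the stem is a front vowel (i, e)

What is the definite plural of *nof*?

nofmuu

Since the final consonant of *nof* is /f/ (non-nasal), it takes -mu, giving *nofmu*.
The plural form *nofmu* — last vowel /u/ (a back vowel) → -u → *nofmuu*.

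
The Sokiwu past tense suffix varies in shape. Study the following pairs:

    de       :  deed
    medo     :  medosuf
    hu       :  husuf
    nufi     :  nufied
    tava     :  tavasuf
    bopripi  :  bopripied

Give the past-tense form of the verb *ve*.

veed

Looking at the last vowel of each stem: -ed when the last vowel of the stem is a front vowel (*de*, *nufi*, *bopripi*); -suf when the last vowel of the stem is a back vowel (*medo*, *hu*, *tava*).
Since the last vowel of *ve* is /e/ (a front vowel), it takes -ed, giving *veed*.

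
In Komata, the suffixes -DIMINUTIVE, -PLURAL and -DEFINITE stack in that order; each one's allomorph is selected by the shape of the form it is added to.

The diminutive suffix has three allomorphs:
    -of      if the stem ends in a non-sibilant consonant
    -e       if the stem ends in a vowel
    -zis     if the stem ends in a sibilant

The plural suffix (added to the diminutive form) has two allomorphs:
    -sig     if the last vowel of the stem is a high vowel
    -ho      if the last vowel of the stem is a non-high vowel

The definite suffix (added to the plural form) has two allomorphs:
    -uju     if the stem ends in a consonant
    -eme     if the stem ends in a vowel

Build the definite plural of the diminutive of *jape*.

japeehoeme

*jape* — final sound /e/ (a vowel) → -e → *japee*.
The last vowel of the diminutive form *japee* is /e/, which is a non-high vowel, so the plural suffix is -ho, giving *japeeho*.
The final sound of the plural form *japeeho* is /o/, which is a vowel, so the definite suffix is -eme, giving *japeehoeme*.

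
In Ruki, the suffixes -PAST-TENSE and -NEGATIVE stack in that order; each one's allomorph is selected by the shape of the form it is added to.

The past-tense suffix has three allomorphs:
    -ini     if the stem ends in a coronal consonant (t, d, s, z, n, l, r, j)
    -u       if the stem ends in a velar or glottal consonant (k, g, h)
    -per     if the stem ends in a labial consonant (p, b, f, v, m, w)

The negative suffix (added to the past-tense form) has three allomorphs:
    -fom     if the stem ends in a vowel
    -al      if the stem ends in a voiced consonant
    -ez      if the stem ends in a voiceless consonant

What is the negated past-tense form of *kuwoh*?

*kuwoh* — final consonant /h/ (velar/glottal) → -u → *kuwohu*.
Since the final sound of the past-tense form *kuwohu* is /u/ (a vowel), it takes -fom, giving *kuwohufom*.

kuwohufom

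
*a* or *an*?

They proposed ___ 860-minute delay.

an

The indefinite article is chosen by the initial *sound* of the following word, not its spelling.
The number *860* is spoken "eight hundred …", beginning with /eɪt/ — a vowel sound.
So the article is *an*: They proposed an 860-minute delay.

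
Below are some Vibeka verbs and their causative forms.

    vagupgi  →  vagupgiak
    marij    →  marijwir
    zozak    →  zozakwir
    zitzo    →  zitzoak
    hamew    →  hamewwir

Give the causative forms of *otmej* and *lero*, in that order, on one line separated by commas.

The pattern is consonant vs. vowel: -wir when the stem ends in a consonant (*marij*, *zozak*, *hamew*); -ak when the stem ends in a vowel (*vagupgi*, *zitzo*).
*otmej* — final sound /j/ (a consonant) → -wir → *otmejwir*.
Since the final sound of *lero* is /o/ (a vowel), it takes -ak, giving *leroak*.

otmejwir, leroak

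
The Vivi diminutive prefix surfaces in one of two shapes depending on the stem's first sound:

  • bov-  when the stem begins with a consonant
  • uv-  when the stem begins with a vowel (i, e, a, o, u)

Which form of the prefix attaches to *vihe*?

*vihe*: first sound = /v/, a consonant → bov-.

bov-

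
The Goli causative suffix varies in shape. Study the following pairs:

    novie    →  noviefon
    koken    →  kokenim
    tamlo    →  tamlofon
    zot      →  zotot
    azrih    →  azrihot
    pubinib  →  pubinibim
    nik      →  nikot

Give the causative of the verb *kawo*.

kawofon

The pattern is voicing of the final sound: -ot when the stem ends in a voiceless consonant (*zot*, *azrih*, *nik*); -im when the stem ends in a voiced consonant (*koken*, *pubinib*); -fon when the stem ends in a vowel (*novie*, *tamlo*).
*kawo* — final sound /o/ (a vowel) → -fon → *kawofon*.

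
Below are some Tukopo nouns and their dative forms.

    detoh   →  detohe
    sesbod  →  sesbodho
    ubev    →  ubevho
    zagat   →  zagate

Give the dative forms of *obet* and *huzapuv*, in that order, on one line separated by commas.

obete, huzapuvho

The suffix is conditioned by the final consonant: -e when the stem ends in a voiceless consonant (*detoh*, *zagat*); -ho when the stem ends in a voiced consonant (*sesbod*, *ubev*).
*obet*: final consonant = /t/, voiceless → -e → *obete*.
Since the final consonant of *huzapuv* is /v/ (voiced), it takes -ho, giving *huzapuvho*.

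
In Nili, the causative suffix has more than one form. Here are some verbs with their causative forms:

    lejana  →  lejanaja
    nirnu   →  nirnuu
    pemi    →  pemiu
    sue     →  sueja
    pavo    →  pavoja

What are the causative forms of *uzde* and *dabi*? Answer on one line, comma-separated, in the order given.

uzdeja, dabiu

The alternation tracks the last vowel of the stem — -u when the last vowel of the stem is a high vowel (*nirnu*, *pemi*); -ja when the last vowel of the stem is a non-high vowel (*lejana*, *sue*, *pavo*).
Since the last vowel of *uzde* is /e/ (a non-high vowel), it takes -ja, giving *uzdeja*.
Since the last vowel of *dabi* is /i/ (a high vowel), it takes -u, giving *dabiu*.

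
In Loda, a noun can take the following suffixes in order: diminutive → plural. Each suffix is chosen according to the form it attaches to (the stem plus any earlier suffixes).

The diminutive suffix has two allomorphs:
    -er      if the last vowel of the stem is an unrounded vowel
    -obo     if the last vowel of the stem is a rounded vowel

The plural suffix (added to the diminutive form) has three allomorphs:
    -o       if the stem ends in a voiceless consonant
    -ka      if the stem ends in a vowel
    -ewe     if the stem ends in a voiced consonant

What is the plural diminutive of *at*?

The last vowel of *at* is /a/, which is an unrounded vowel, so the diminutive suffix is -er, giving *ater*.
The diminutive form *ater* — final sound /r/ (a voiced consonant) → -ewe → *aterewe*.

aterewe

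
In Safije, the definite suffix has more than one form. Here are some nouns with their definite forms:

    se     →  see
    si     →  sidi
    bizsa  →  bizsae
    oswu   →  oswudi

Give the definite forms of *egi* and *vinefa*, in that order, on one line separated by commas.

Looking at the last vowel of each stem: -di when the last vowel of the stem is a high vowel (*si*, *oswu*); -e when the last vowel of the stem is a non-high vowel (*se*, *bizsa*).
*egi*: last vowel = /i/, a high vowel → -di → *egidi*.
*vinefa* — last vowel /a/ (a non-high vowel) → -e → *vinefae*.

egidi, vinefae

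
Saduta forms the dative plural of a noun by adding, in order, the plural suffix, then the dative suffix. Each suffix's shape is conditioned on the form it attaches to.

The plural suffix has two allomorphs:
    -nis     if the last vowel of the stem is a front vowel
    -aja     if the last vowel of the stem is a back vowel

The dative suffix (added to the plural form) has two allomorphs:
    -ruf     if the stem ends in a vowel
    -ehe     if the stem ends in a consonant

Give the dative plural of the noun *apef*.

*apef*: last vowel = /e/, a front vowel → -nis → *apefnis*.
The final sound of the plural form *apefnis* is /s/, which is a consonant, so the dative suffix is -ehe, giving *apefnisehe*.

apefnisehe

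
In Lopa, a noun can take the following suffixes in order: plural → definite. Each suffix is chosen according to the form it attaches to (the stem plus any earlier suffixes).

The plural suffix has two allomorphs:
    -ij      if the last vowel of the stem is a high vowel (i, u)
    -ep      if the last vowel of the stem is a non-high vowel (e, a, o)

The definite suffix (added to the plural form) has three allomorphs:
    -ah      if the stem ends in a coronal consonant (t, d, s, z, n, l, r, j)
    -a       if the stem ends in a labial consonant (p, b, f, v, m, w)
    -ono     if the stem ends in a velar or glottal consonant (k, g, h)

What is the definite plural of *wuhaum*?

*wuhaum* — last vowel /u/ (a high vowel) → -ij → *wuhaumij*.
The plural form *wuhaumij* — final consonant /j/ (coronal) → -ah → *wuhaumijah*.

wuhaumijah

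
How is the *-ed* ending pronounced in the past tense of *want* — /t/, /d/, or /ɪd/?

/ɪd/

The stem *want* ends in /t/ or /d/.
The -ed suffix is realized as /ɪd/ after /t, d/; as /t/ after other voiceless consonants; and as /d/ after other voiced sounds.
So -ed on *want* is pronounced /ɪd/.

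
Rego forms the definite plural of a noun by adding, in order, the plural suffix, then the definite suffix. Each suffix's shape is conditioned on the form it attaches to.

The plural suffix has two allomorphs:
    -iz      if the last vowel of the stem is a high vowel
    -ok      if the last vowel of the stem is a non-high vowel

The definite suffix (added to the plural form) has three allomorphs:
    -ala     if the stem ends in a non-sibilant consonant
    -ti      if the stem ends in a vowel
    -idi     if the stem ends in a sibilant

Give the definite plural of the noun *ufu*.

The last vowel of *ufu* is /u/, which is a high vowel, so the plural suffix is -iz, giving *ufuiz*.
The plural form *ufuiz*: final sound = /z/, a sibilant → -idi → *ufuizidi*.

ufuizidi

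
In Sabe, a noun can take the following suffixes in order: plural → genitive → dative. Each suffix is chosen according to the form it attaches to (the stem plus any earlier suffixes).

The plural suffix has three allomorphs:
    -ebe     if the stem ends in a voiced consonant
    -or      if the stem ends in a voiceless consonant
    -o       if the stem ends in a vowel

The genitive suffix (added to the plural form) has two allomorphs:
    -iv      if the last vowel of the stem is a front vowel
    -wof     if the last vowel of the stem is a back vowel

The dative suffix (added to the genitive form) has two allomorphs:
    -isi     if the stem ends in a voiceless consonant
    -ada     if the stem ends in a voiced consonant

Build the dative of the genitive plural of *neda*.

Since the final sound of *neda* is /a/ (a vowel), it takes -o, giving *nedao*.
The plural form *nedao*: last vowel = /o/, a back vowel → -wof → *nedaowof*.
The genitive form *nedaowof* — final consonant /f/ (voiceless) → -isi → *nedaowofisi*.

nedaowofisi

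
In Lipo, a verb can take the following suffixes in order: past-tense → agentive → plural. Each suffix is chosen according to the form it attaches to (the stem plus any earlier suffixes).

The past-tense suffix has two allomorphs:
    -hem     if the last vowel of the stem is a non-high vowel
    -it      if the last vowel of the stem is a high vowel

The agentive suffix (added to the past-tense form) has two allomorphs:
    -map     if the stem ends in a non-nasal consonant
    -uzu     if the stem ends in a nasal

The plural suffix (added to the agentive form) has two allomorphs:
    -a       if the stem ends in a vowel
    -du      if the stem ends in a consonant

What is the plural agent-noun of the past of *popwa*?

Since the last vowel of *popwa* is /a/ (a non-high vowel), it takes -hem, giving *popwahem*.
The past-tense form *popwahem*: final consonant = /m/, a nasal → -uzu → *popwahemuzu*.
The agentive form *popwahemuzu*: final sound = /u/, a vowel → -a → *popwahemuzua*.

popwahemuzua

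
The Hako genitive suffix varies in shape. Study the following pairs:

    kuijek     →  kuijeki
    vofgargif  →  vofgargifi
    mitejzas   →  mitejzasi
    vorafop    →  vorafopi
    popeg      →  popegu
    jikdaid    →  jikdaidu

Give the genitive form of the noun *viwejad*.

Looking at the final consonant of each stem: -i when the stem ends in a voiceless consonant (*kuijek*, *vofgargif*, *mitejzas*, *vorafop*); -u when the stem ends in a voiced consonant (*popeg*, *jikdaid*).
The final consonant of *viwejad* is /d/, which is voiced, so the suffix is -u, giving *viwejadu*.

viwejadu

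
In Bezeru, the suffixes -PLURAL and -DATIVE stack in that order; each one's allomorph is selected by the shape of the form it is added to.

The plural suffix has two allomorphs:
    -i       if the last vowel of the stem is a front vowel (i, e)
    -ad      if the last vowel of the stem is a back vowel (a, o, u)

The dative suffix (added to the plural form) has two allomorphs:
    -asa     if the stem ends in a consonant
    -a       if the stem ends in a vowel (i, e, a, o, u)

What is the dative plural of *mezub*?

mezubadasa

*mezub* — last vowel /u/ (a back vowel) → -ad → *mezubad*.
The final sound of the plural form *mezubad* is /d/, which is a consonant, so the dative suffix is -asa, giving *mezubadasa*.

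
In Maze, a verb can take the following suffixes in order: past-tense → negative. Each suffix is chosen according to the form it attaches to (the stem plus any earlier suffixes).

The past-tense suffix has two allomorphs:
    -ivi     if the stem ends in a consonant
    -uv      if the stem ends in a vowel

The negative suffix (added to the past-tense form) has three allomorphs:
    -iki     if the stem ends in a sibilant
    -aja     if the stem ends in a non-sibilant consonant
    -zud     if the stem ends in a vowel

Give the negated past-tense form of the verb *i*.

*i* — final sound /i/ (a vowel) → -uv → *iuv*.
The past-tense form *iuv*: final sound = /v/, a non-sibilant consonant → -aja → *iuvaja*.

iuvaja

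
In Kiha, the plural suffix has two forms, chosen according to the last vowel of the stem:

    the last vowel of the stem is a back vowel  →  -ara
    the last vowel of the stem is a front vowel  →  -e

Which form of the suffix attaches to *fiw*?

Since the last vowel of *fiw* is /i/ (a front vowel), it takes -e.

-e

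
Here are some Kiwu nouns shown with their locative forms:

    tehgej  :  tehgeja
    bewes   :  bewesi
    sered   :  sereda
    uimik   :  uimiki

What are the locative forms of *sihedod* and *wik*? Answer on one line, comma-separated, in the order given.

sihedoda, wiki

The suffix is conditioned by the final consonant: -i when the stem ends in a voiceless consonant (*bewes*, *uimik*); -a when the stem ends in a voiced consonant (*tehgej*, *sered*).
*sihedod* — final consonant /d/ (voiced) → -a → *sihedoda*.
Since the final consonant of *wik* is /k/ (voiceless), it takes -i, giving *wiki*.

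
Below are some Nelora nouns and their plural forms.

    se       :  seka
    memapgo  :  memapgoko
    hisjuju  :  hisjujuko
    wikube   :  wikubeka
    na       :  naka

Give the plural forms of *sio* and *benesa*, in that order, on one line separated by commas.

The pattern is rounding harmony: -ko when the last vowel of the stem is a rounded vowel (*memapgo*, *hisjuju*); -ka when the last vowel of the stem is an unrounded vowel (*se*, *wikube*, *na*).
The last vowel of *sio* is /o/, which is a rounded vowel, so the suffix is -ko, giving *sioko*.
The last vowel of *benesa* is /a/, which is an unrounded vowel, so the suffix is -ka, giving *benesaka*.

sioko, benesaka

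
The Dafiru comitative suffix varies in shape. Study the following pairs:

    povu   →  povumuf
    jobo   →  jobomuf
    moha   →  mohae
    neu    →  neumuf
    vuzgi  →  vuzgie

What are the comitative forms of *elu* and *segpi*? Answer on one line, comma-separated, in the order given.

elumuf, segpie

The suffix is conditioned by the last vowel: -muf when the last vowel of the stem is a rounded vowel (*povu*, *jobo*, *neu*); -e when the last vowel of the stem is an unrounded vowel (*moha*, *vuzgi*).
The last vowel of *elu* is /u/, which is a rounded vowel, so the suffix is -muf, giving *elumuf*.
Since the last vowel of *segpi* is /i/ (an unrounded vowel), it takes -e, giving *segpie*.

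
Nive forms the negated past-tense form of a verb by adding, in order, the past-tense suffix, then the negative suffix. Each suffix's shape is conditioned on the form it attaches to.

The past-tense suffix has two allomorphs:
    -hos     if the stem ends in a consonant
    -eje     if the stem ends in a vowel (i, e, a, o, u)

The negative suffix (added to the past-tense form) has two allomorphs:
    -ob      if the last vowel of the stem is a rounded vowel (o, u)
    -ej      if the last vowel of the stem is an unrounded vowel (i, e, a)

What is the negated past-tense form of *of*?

*of*: final sound = /f/, a consonant → -hos → *ofhos*.
The past-tense form *ofhos* — last vowel /o/ (a rounded vowel) → -ob → *ofhosob*.

ofhosob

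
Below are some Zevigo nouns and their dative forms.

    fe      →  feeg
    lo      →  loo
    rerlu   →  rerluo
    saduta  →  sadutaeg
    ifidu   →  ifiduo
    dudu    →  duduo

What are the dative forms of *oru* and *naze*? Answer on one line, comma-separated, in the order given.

The suffix is conditioned by the last vowel: -o when the last vowel of the stem is a rounded vowel (*lo*, *rerlu*, *ifidu*, *dudu*); -eg when the last vowel of the stem is an unrounded vowel (*fe*, *saduta*).
*oru* — last vowel /u/ (a rounded vowel) → -o → *oruo*.
Since the last vowel of *naze* is /e/ (an unrounded vowel), it takes -eg, giving *nazeeg*.

oruo, nazeeg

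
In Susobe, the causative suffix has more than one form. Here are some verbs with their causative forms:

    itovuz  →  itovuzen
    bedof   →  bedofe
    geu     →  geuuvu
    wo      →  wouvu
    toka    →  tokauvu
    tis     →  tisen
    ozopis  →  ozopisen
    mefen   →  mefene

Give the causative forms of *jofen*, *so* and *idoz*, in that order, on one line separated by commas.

jofene, souvu, idozen

The pattern is sibilance of the final sound: -en when the stem ends in a sibilant (*itovuz*, *tis*, *ozopis*); -e when the stem ends in a non-sibilant consonant (*bedof*, *mefen*); -uvu when the stem ends in a vowel (*geu*, *wo*, *toka*).
*jofen*: final sound = /n/, a non-sibilant consonant → -e → *jofene*.
*so* — final sound /o/ (a vowel) → -uvu → *souvu*.
Since the final sound of *idoz* is /z/ (a sibilant), it takes -en, giving *idozen*.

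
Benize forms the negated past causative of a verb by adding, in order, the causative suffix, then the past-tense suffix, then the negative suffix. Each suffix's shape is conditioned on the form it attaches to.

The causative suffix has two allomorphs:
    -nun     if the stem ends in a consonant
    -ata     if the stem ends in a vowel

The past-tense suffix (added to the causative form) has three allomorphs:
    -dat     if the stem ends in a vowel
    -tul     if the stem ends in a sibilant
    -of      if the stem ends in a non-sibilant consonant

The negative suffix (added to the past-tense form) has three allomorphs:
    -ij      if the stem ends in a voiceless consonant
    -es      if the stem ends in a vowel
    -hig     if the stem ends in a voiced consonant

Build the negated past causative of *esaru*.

The final sound of *esaru* is /u/, which is a vowel, so the causative suffix is -ata, giving *esaruata*.
The causative form *esaruata*: final sound = /a/, a vowel → -dat → *esaruatadat*.
The final sound of the past-tense form *esaruatadat* is /t/, which is a voiceless consonant, so the negative suffix is -ij, giving *esaruatadatij*.

esaruatadatij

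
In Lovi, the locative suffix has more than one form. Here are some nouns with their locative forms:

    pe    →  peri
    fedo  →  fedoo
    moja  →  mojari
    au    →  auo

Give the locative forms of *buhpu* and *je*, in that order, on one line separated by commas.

Looking at the last vowel of each stem: -o when the last vowel of the stem is a rounded vowel (*fedo*, *au*); -ri when the last vowel of the stem is an unrounded vowel (*pe*, *moja*).
*buhpu* — last vowel /u/ (a rounded vowel) → -o → *buhpuo*.
*je* — last vowel /e/ (an unrounded vowel) → -ri → *jeri*.

buhpuo, jeri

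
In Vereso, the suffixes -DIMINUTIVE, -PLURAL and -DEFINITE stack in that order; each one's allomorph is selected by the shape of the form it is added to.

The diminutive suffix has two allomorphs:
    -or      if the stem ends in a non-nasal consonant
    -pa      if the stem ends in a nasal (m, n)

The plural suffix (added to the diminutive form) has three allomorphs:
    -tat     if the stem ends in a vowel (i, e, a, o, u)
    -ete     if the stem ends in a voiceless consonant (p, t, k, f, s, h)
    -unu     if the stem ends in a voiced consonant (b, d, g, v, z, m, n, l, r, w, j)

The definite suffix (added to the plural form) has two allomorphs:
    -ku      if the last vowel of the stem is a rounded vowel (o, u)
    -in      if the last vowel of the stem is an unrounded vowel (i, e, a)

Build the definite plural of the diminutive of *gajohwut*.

*gajohwut*: final consonant = /t/, non-nasal → -or → *gajohwutor*.
Since the final sound of the diminutive form *gajohwutor* is /r/ (a voiced consonant), it takes -unu, giving *gajohwutorunu*.
The plural form *gajohwutorunu*: last vowel = /u/, a rounded vowel → -ku → *gajohwutorunuku*.

gajohwutorunuku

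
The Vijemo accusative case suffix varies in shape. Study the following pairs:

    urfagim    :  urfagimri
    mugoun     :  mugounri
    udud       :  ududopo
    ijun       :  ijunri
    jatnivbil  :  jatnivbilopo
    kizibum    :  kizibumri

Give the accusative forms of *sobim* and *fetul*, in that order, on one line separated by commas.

sobimri, fetulopo

The pattern is nasality of the final consonant: -ri when the stem ends in a nasal (*urfagim*, *mugoun*, *ijun*, *kizibum*); -opo when the stem ends in a non-nasal consonant (*udud*, *jatnivbil*).
*sobim* — final consonant /m/ (a nasal) → -ri → *sobimri*.
Since the final consonant of *fetul* is /l/ (non-nasal), it takes -opo, giving *fetulopo*.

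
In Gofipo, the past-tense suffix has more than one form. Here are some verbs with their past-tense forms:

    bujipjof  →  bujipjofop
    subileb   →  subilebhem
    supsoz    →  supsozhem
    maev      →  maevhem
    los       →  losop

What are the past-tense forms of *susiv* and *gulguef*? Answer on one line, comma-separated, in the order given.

Looking at the final consonant of each stem: -op when the stem ends in a voiceless consonant (*bujipjof*, *los*); -hem when the stem ends in a voiced consonant (*subileb*, *supsoz*, *maev*).
Since the final consonant of *susiv* is /v/ (voiced), it takes -hem, giving *susivhem*.
The final consonant of *gulguef* is /f/, which is voiceless, so the suffix is -op, giving *gulguefop*.

susivhem, gulguefop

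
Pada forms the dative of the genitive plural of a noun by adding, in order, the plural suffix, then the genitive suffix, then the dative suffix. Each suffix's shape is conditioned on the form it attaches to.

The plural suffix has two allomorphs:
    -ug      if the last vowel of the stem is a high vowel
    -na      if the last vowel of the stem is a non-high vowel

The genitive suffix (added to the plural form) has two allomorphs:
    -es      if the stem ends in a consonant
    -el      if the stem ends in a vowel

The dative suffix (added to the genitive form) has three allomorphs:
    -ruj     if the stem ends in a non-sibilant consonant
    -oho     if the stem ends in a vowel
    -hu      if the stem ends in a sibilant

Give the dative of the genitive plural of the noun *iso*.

isonaelruj

*iso*: last vowel = /o/, a non-high vowel → -na → *isona*.
The plural form *isona* — final sound /a/ (a vowel) → -el → *isonael*.
The final sound of the genitive form *isonael* is /l/, which is a non-sibilant consonant, so the dative suffix is -ruj, giving *isonaelruj*.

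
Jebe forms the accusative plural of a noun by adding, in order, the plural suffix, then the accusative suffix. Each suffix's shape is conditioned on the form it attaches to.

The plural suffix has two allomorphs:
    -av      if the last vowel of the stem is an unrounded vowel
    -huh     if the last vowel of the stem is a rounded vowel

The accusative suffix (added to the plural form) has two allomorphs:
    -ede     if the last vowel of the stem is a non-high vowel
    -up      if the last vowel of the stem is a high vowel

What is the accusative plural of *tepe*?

tepeavede

Since the last vowel of *tepe* is /e/ (an unrounded vowel), it takes -av, giving *tepeav*.
The plural form *tepeav* — last vowel /a/ (a non-high vowel) → -ede → *tepeavede*.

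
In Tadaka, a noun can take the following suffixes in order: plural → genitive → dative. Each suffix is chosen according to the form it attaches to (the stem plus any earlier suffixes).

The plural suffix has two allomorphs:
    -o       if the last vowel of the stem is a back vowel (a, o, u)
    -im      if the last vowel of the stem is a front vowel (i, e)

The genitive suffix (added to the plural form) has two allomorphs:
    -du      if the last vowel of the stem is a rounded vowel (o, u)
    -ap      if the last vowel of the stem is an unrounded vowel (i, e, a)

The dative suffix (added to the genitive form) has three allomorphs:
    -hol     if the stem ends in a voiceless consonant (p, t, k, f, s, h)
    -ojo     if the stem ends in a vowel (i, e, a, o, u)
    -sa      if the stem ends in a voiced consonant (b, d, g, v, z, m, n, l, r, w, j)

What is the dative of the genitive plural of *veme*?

The last vowel of *veme* is /e/, which is a front vowel, so the plural suffix is -im, giving *vemeim*.
The plural form *vemeim* — last vowel /i/ (an unrounded vowel) → -ap → *vemeimap*.
The final sound of the genitive form *vemeimap* is /p/, which is a voiceless consonant, so the dative suffix is -hol, giving *vemeimaphol*.

vemeimaphol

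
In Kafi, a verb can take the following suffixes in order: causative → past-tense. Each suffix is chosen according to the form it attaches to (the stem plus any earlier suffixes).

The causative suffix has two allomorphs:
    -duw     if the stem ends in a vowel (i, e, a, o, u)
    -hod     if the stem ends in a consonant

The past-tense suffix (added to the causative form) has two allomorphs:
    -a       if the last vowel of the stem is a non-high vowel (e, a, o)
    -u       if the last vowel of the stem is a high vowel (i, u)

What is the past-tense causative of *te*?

teduwu

Since the final sound of *te* is /e/ (a vowel), it takes -duw, giving *teduw*.
The causative form *teduw*: last vowel = /u/, a high vowel → -u → *teduwu*.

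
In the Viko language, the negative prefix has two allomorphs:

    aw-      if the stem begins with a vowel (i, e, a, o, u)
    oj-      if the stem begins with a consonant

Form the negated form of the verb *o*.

awo

*o*: first sound = /o/, a vowel → aw- → *awo*.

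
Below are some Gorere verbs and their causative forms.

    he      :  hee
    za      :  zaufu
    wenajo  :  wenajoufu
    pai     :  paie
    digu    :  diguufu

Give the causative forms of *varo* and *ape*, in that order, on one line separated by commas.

varoufu, apee

The pattern is front/back vowel harmony: -e when the last vowel of the stem is a front vowel (*he*, *pai*); -ufu when the last vowel of the stem is a back vowel (*za*, *wenajo*, *digu*).
The last vowel of *varo* is /o/, which is a back vowel, so the suffix is -ufu, giving *varoufu*.
*ape*: last vowel = /e/, a front vowel → -e → *apee*.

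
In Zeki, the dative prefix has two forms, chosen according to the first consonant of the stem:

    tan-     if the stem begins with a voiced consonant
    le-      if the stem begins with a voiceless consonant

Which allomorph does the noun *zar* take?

tan-

*zar* — first consonant /z/ (voiced) → tan-.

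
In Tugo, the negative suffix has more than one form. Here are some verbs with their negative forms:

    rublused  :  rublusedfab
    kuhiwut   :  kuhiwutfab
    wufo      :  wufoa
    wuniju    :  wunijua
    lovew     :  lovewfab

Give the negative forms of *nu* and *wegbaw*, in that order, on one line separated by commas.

nua, wegbawfab

Looking at the final sound of each stem: -fab when the stem ends in a consonant (*rublused*, *kuhiwut*, *lovew*); -a when the stem ends in a vowel (*wufo*, *wuniju*).
The final sound of *nu* is /u/, which is a vowel, so the suffix is -a, giving *nua*.
The final sound of *wegbaw* is /w/, which is a consonant, so the suffix is -fab, giving *wegbawfab*.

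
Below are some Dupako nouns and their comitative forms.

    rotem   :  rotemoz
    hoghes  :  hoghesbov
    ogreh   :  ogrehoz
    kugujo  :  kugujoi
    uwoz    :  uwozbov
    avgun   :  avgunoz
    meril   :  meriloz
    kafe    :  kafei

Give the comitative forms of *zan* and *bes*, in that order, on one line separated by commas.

zanoz, besbov

The alternation tracks the final sound of the stem — -bov when the stem ends in a sibilant (*hoghes*, *uwoz*); -oz when the stem ends in a non-sibilant consonant (*rotem*, *ogreh*, *avgun*, *meril*); -i when the stem ends in a vowel (*kugujo*, *kafe*).
*zan*: final sound = /n/, a non-sibilant consonant → -oz → *zanoz*.
*bes* — final sound /s/ (a sibilant) → -bov → *besbov*.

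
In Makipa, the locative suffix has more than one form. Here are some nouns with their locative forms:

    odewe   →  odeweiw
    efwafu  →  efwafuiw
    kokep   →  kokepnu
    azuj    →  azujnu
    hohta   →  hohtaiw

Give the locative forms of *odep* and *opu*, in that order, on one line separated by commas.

odepnu, opuiw

The pattern is consonant vs. vowel: -nu when the stem ends in a consonant (*kokep*, *azuj*); -iw when the stem ends in a vowel (*odewe*, *efwafu*, *hohta*).
The final sound of *odep* is /p/, which is a consonant, so the suffix is -nu, giving *odepnu*.
*opu* — final sound /u/ (a vowel) → -iw → *opuiw*.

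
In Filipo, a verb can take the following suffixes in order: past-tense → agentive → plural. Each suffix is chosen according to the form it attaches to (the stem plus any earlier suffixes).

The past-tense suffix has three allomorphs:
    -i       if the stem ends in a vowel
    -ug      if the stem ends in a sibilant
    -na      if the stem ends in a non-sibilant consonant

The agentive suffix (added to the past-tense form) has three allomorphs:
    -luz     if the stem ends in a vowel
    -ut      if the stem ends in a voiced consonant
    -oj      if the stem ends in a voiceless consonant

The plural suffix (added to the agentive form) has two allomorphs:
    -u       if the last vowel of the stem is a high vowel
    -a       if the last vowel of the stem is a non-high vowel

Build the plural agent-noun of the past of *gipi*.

gipiiluzu

Since the final sound of *gipi* is /i/ (a vowel), it takes -i, giving *gipii*.
Since the final sound of the past-tense form *gipii* is /i/ (a vowel), it takes -luz, giving *gipiiluz*.
The agentive form *gipiiluz* — last vowel /u/ (a high vowel) → -u → *gipiiluzu*.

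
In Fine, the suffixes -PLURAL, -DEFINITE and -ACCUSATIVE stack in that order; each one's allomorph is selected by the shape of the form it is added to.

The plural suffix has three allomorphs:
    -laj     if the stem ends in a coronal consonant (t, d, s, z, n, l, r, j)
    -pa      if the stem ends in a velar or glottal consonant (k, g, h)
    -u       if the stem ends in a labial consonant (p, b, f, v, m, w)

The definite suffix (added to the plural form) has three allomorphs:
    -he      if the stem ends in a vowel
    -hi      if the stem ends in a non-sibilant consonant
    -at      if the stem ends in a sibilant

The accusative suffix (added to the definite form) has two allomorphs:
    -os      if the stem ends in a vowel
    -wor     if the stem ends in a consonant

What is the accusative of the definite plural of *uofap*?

uofapuheos

Since the final consonant of *uofap* is /p/ (labial), it takes -u, giving *uofapu*.
The plural form *uofapu* — final sound /u/ (a vowel) → -he → *uofapuhe*.
The final sound of the definite form *uofapuhe* is /e/, which is a vowel, so the accusative suffix is -os, giving *uofapuheos*.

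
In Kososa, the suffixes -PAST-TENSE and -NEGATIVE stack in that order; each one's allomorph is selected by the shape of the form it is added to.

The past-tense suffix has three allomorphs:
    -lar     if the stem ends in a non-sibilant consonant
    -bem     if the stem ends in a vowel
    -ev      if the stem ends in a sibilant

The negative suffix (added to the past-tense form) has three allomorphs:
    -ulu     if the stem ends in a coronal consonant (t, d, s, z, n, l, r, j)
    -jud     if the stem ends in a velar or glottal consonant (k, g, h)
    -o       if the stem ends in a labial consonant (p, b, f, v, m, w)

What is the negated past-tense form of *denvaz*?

denvazevo

Since the final sound of *denvaz* is /z/ (a sibilant), it takes -ev, giving *denvazev*.
Since the final consonant of the past-tense form *denvazev* is /v/ (labial), it takes -o, giving *denvazevo*.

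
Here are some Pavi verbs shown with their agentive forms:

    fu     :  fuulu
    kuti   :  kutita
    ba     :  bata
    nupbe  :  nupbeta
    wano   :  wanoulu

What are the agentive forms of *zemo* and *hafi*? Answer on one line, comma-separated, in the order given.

The alternation tracks the last vowel of the stem — -ulu when the last vowel of the stem is a rounded vowel (*fu*, *wano*); -ta when the last vowel of the stem is an unrounded vowel (*kuti*, *ba*, *nupbe*).
*zemo* — last vowel /o/ (a rounded vowel) → -ulu → *zemoulu*.
*hafi*: last vowel = /i/, an unrounded vowel → -ta → *hafita*.

zemoulu, hafita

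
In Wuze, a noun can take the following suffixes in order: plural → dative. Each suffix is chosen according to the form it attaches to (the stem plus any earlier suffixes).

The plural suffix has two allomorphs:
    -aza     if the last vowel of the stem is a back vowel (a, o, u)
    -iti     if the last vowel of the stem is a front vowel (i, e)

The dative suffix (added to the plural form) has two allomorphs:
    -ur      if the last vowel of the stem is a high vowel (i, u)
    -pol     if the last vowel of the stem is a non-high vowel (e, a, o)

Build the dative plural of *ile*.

ileitiur

*ile*: last vowel = /e/, a front vowel → -iti → *ileiti*.
The plural form *ileiti* — last vowel /i/ (a high vowel) → -ur → *ileitiur*.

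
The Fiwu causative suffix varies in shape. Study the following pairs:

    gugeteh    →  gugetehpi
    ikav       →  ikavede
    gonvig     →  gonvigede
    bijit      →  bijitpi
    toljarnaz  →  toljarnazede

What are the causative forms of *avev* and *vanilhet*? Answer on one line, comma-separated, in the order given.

avevede, vanilhetpi

The pattern is voicing of the final consonant: -pi when the stem ends in a voiceless consonant (*gugeteh*, *bijit*); -ede when the stem ends in a voiced consonant (*ikav*, *gonvig*, *toljarnaz*).
*avev* — final consonant /v/ (voiced) → -ede → *avevede*.
Since the final consonant of *vanilhet* is /t/ (voiceless), it takes -pi, giving *vanilhetpi*.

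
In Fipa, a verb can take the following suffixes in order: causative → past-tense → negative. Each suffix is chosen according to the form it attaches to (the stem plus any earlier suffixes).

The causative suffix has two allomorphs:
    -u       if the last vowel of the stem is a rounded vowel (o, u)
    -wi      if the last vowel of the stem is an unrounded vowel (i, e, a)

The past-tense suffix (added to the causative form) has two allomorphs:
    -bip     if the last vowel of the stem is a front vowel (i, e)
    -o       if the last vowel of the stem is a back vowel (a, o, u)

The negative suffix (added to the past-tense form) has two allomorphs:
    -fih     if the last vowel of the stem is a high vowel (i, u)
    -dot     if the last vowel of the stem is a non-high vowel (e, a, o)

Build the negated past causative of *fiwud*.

fiwuduodot

Since the last vowel of *fiwud* is /u/ (a rounded vowel), it takes -u, giving *fiwudu*.
Since the last vowel of the causative form *fiwudu* is /u/ (a back vowel), it takes -o, giving *fiwuduo*.
The past-tense form *fiwuduo*: last vowel = /o/, a non-high vowel → -dot → *fiwuduodot*.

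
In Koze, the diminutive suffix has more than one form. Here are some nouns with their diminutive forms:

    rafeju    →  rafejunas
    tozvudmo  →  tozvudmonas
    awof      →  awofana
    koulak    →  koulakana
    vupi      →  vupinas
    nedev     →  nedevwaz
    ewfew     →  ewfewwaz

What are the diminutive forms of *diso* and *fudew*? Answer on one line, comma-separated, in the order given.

The alternation tracks the final sound of the stem — -ana when the stem ends in a voiceless consonant (*awof*, *koulak*); -waz when the stem ends in a voiced consonant (*nedev*, *ewfew*); -nas when the stem ends in a vowel (*rafeju*, *tozvudmo*, *vupi*).
Since the final sound of *diso* is /o/ (a vowel), it takes -nas, giving *disonas*.
*fudew* — final sound /w/ (a voiced consonant) → -waz → *fudewwaz*.

disonas, fudewwaz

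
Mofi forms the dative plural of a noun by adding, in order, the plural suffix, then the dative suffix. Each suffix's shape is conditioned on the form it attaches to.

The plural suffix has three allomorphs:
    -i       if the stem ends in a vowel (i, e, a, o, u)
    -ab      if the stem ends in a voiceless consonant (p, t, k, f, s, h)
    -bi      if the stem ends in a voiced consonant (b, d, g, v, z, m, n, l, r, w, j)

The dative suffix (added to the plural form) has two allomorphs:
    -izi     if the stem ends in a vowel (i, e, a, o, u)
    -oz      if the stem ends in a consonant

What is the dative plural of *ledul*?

*ledul* — final sound /l/ (a voiced consonant) → -bi → *ledulbi*.
The final sound of the plural form *ledulbi* is /i/, which is a vowel, so the dative suffix is -izi, giving *ledulbiizi*.

ledulbiizi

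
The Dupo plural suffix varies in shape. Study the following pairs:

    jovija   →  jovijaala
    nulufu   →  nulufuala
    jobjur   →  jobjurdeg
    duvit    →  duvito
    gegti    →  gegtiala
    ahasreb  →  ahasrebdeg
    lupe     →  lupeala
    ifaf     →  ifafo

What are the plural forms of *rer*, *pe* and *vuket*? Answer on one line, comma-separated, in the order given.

The alternation tracks the final sound of the stem — -o when the stem ends in a voiceless consonant (*duvit*, *ifaf*); -deg when the stem ends in a voiced consonant (*jobjur*, *ahasreb*); -ala when the stem ends in a vowel (*jovija*, *nulufu*, *gegti*, *lupe*).
Since the final sound of *rer* is /r/ (a voiced consonant), it takes -deg, giving *rerdeg*.
*pe* — final sound /e/ (a vowel) → -ala → *peala*.
The final sound of *vuket* is /t/, which is a voiceless consonant, so the suffix is -o, giving *vuketo*.

rerdeg, peala, vuketo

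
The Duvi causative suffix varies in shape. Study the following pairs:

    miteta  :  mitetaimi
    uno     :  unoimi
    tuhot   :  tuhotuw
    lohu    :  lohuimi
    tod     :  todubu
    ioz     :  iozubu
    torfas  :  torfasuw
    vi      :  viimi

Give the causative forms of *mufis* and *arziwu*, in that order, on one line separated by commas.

mufisuw, arziwuimi

The pattern is voicing of the final sound: -uw when the stem ends in a voiceless consonant (*tuhot*, *torfas*); -ubu when the stem ends in a voiced consonant (*tod*, *ioz*); -imi when the stem ends in a vowel (*miteta*, *uno*, *lohu*, *vi*).
*mufis* — final sound /s/ (a voiceless consonant) → -uw → *mufisuw*.
Since the final sound of *arziwu* is /u/ (a vowel), it takes -imi, giving *arziwuimi*.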